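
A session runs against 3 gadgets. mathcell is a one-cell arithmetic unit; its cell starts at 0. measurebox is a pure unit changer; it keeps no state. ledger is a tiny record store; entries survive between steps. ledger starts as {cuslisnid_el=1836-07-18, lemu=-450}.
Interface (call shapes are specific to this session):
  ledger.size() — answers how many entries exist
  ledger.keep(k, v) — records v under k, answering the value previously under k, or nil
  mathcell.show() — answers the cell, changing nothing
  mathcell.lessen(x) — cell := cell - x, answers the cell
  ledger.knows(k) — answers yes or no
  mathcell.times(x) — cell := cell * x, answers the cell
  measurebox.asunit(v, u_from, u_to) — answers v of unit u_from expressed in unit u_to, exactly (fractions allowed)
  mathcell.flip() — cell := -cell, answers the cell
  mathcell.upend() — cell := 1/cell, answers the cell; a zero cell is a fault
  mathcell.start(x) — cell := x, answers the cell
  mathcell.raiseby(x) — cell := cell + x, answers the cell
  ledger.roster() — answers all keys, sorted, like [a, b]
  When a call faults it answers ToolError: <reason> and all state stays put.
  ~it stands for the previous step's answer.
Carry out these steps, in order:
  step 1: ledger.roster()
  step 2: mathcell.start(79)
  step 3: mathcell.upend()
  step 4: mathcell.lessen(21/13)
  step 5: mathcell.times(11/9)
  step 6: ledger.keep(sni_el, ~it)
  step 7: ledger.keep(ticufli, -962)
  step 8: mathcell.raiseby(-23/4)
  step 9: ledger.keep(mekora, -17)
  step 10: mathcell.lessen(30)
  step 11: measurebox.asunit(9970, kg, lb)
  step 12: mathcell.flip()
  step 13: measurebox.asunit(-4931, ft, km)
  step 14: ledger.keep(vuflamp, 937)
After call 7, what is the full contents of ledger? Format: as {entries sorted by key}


Step: ledger.roster[]
Result: [cuslisnid_el, lemu]
Step: mathcell.start[x=79]
Result: 79
Step: mathcell.upend[]
Result: 1/79
Step: mathcell.lessen[x=21/13]
Result: -1646/1027
Step: mathcell.times[x=11/9]
Result: -18106/9243
Step: ledger.keep[k=sni_el; v=~it]
Result: nil
Step: ledger.keep[k=ticufli; v=-962]
Result: nil
Step: mathcell.raiseby[x=-23/4]
Result: -285013/36972
Step: ledger.keep[k=mekora; v=-17]
Result: nil
Step: mathcell.lessen[x=30]
Result: -1394173/36972
Step: measurebox.asunit[v=9970; u_from=kg; u_to=lb]
Result: 997000000000/45359237
Step: mathcell.flip[]
Result: 1394173/36972
Step: measurebox.asunit[v=-4931; u_from=ft; u_to=km]
Result: -1878711/1250000
Step: ledger.keep[k=vuflamp; v=937]
Result: nil

Answer: {cuslisnid_el=1836-07-18, lemu=-450, sni_el=-18106/9243, ticufli=-962}


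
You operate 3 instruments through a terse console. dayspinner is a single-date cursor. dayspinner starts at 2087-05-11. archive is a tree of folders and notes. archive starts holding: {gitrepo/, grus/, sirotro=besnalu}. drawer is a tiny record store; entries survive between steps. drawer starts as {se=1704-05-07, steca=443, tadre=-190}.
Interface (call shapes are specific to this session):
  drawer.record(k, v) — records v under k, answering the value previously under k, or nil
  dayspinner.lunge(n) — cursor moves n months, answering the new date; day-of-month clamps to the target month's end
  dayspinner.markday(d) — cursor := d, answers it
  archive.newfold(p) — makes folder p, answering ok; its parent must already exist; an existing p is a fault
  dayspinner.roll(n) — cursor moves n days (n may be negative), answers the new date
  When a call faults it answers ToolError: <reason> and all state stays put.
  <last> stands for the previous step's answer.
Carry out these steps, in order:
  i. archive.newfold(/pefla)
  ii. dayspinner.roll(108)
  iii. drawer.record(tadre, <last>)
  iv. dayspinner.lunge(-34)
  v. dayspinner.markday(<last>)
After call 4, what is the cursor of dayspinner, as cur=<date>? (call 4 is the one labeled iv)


Answer: cur=2084-10-27

Derivation:
Now I run archive.newfold with /pefla, → ok.
I use dayspinner.roll with 108, giving 2087-08-27.
I try drawer.record with tadre, <last>, yielding -190.
Now I run dayspinner.lunge with -34, and see 2084-10-27.
I call dayspinner.markday with <last>: 2084-10-27.


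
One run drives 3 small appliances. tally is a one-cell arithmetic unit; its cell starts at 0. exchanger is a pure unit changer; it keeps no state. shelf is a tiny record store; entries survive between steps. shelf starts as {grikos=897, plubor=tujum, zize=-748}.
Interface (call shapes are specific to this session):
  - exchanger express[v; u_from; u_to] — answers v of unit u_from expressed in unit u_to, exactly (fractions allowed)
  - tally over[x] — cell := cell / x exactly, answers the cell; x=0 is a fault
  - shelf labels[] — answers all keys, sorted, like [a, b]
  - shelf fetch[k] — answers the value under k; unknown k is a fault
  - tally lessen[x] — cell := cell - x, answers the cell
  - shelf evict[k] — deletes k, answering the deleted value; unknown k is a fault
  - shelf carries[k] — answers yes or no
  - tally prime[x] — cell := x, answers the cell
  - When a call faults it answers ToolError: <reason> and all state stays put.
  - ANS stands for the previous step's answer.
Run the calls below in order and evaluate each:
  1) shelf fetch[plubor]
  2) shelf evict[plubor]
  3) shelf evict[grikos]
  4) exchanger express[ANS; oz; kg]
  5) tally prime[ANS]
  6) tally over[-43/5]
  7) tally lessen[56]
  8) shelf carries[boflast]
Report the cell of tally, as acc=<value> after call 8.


Do: shelf fetch[k=plubor]
See: tujum
Do: shelf evict[k=plubor]
See: tujum
Do: shelf evict[k=grikos]
See: 897
Do: exchanger express[v=ANS; u_from=oz; u_to=kg]
See: 40687235589/1600000000
Do: tally prime[x=ANS]
See: 40687235589/1600000000
Do: tally over[x=-43/5]
See: -40687235589/13760000000
Do: tally lessen[x=56]
See: -811247235589/13760000000
Do: shelf carries[k=boflast]
See: no

Answer: acc=-811247235589/13760000000


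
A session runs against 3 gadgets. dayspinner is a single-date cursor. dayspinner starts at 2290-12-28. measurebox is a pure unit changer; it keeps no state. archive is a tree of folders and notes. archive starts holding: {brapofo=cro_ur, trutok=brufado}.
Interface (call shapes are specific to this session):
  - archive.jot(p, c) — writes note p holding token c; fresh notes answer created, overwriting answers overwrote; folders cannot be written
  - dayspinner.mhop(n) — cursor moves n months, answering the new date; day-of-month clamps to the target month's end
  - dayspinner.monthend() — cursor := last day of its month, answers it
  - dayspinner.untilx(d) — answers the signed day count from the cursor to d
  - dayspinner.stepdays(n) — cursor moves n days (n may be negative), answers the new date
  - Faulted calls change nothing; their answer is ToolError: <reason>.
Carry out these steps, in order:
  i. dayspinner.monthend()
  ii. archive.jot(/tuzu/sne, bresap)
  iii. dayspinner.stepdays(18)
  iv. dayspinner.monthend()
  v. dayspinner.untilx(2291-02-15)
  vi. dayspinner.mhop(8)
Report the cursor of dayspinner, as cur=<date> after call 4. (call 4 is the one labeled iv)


% monthend
:: 2290-12-31
% jot p→/tuzu/sne c→bresap
:: ToolError: no parent
% stepdays n→18
:: 2291-01-18
% monthend
:: 2291-01-31
% untilx d→2291-02-15
:: 15
% mhop n→8
:: 2291-09-30

Answer: cur=2291-01-31


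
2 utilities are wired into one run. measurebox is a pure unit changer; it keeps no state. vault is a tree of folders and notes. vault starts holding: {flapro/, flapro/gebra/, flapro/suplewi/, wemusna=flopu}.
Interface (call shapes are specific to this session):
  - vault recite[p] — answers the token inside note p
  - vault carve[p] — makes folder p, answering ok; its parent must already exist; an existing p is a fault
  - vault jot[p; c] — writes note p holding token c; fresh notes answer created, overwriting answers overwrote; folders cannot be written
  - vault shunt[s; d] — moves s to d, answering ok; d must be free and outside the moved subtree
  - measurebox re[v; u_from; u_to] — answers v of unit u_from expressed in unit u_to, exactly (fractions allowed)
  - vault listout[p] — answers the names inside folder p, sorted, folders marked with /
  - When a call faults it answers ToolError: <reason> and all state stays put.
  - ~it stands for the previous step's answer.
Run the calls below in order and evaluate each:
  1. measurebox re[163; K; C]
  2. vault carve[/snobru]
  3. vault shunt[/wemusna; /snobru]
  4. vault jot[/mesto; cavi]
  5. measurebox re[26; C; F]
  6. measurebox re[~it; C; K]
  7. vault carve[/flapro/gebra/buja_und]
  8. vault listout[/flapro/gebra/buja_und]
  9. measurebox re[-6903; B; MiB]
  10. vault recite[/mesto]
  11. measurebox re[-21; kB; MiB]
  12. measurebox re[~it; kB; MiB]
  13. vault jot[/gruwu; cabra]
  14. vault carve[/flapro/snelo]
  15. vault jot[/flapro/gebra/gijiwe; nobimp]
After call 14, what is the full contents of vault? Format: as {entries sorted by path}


Answer: {flapro/, flapro/gebra/, flapro/gebra/buja_und/, flapro/snelo/, flapro/suplewi/, gruwu=cabra, mesto=cavi, snobru/, wemusna=flopu}

Derivation:
[in] measurebox re v='163' u_from='K' u_to='C'
= -2203/20
[in] vault carve p='/snobru'
= ok
[in] vault shunt s='/wemusna' d='/snobru'
= ToolError: exists
[in] vault jot p='/mesto' c='cavi'
= created
[in] measurebox re v='26' u_from='C' u_to='F'
= 394/5
[in] measurebox re v='~it' u_from='C' u_to='K'
= 7039/20
[in] vault carve p='/flapro/gebra/buja_und'
= ok
[in] vault listout p='/flapro/gebra/buja_und'
= []
[in] measurebox re v='-6903' u_from='B' u_to='MiB'
= -6903/1048576
[in] vault recite p='/mesto'
= cavi
[in] measurebox re v='-21' u_from='kB' u_to='MiB'
= -2625/131072
[in] measurebox re v='~it' u_from='kB' u_to='MiB'
= -328125/17179869184
[in] vault jot p='/gruwu' c='cabra'
= created
[in] vault carve p='/flapro/snelo'
= ok
[in] vault jot p='/flapro/gebra/gijiwe' c='nobimp'
= created


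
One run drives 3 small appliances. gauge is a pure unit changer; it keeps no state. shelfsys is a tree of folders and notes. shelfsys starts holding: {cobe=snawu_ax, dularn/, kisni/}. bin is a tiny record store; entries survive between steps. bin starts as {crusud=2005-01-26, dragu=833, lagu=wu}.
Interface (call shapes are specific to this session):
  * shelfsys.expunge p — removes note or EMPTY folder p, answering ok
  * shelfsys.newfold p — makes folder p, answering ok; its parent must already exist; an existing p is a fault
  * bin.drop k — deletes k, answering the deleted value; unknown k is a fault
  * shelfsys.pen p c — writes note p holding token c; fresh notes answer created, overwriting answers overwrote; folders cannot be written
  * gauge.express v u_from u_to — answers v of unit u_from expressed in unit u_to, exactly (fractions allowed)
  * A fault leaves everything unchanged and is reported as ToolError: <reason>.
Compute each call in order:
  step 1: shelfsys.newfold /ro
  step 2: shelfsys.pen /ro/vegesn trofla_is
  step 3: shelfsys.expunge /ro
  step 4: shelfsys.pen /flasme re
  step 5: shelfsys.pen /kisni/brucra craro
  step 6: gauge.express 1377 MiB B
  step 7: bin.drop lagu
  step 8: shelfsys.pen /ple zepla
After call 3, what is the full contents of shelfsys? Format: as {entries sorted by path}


Act: shelfsys.newfold[p: /ro]
Obs: ok
Act: shelfsys.pen[p: /ro/vegesn; c: trofla_is]
Obs: created
Act: shelfsys.expunge[p: /ro]
Obs: ToolError: not empty
Act: shelfsys.pen[p: /flasme; c: re]
Obs: created
Act: shelfsys.pen[p: /kisni/brucra; c: craro]
Obs: created
Act: gauge.express[v: 1377; u_from: MiB; u_to: B]
Obs: 1443889152
Act: bin.drop[k: lagu]
Obs: wu
Act: shelfsys.pen[p: /ple; c: zepla]
Obs: created

Answer: {cobe=snawu_ax, dularn/, kisni/, ro/, ro/vegesn=trofla_is}


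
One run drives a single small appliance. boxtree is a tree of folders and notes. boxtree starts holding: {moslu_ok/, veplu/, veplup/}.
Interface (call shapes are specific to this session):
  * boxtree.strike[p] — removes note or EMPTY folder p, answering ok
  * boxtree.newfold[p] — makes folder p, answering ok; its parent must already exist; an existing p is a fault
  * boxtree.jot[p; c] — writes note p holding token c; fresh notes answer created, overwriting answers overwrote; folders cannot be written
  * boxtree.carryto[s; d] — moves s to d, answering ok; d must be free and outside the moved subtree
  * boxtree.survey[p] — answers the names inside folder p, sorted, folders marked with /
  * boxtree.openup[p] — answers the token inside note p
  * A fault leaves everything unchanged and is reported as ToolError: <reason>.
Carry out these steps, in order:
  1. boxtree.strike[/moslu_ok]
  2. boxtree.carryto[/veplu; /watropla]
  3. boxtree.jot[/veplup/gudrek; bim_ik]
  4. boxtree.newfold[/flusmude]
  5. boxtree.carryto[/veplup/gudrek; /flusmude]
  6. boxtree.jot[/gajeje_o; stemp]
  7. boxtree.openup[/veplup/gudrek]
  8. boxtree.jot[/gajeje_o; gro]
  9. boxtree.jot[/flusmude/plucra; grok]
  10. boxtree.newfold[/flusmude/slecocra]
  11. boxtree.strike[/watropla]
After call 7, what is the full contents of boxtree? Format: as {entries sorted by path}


Using boxtree.strike with /moslu_ok, yielding ok.
Then boxtree.carryto with /veplu, /watropla, giving ok.
Now I run boxtree.jot with /veplup/gudrek, bim_ik, and observe created.
I call boxtree.newfold with /flusmude, — result: ok.
Invoking boxtree.carryto with /veplup/gudrek, /flusmude, yielding ToolError: exists.
I use boxtree.jot with /gajeje_o, stemp, and see created.
Using boxtree.openup with /veplup/gudrek, → bim_ik.
Then boxtree.jot with /gajeje_o, gro, → overwrote.
Using boxtree.jot with /flusmude/plucra, grok, and see created.
I try boxtree.newfold with /flusmude/slecocra, — result: ok.
Now I run boxtree.strike with /watropla, yielding ok.

Answer: {flusmude/, gajeje_o=stemp, veplup/, veplup/gudrek=bim_ik, watropla/}


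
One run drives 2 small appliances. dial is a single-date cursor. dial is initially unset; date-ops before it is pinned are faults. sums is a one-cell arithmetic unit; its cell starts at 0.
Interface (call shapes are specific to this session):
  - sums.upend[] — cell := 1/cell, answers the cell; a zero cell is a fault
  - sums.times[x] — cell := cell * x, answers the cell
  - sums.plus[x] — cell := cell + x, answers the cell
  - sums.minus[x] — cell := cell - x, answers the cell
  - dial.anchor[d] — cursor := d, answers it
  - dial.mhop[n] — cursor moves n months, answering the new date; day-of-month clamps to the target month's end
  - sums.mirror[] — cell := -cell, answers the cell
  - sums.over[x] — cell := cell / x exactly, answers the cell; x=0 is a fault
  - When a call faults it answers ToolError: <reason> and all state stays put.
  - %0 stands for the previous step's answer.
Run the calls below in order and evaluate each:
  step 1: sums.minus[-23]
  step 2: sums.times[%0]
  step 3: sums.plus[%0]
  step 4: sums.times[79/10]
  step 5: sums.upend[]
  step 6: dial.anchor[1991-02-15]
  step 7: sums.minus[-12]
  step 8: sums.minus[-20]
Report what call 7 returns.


Answer: 501497/41791

Derivation:
>>> minus x=-23
:: 23
>>> times x=%0
:: 529
>>> plus x=%0
:: 1058
>>> times x=79/10
:: 41791/5
>>> upend
:: 5/41791
>>> anchor d=1991-02-15
:: 1991-02-15
>>> minus x=-12
:: 501497/41791
>>> minus x=-20
:: 1337317/41791


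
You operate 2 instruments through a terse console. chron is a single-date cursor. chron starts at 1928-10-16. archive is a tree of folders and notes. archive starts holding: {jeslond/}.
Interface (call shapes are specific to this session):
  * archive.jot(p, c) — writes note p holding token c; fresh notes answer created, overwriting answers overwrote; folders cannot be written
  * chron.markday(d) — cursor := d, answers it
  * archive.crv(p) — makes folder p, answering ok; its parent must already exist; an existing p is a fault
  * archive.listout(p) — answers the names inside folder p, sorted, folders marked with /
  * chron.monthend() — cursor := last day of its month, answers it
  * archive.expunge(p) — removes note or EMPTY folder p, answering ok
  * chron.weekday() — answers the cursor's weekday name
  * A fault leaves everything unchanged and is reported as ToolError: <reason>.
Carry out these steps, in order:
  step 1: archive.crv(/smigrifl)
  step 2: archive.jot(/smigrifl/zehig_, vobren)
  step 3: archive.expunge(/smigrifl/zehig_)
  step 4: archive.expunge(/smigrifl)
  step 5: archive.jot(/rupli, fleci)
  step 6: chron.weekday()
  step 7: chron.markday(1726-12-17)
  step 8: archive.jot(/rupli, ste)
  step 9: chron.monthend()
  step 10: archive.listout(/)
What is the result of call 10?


==> archive.crv(p=/smigrifl)
<== ok
==> archive.jot(p=/smigrifl/zehig_, c=vobren)
<== created
==> archive.expunge(p=/smigrifl/zehig_)
<== ok
==> archive.expunge(p=/smigrifl)
<== ok
==> archive.jot(p=/rupli, c=fleci)
<== created
==> chron.weekday()
<== Tuesday
==> chron.markday(d=1726-12-17)
<== 1726-12-17
==> archive.jot(p=/rupli, c=ste)
<== overwrote
==> chron.monthend()
<== 1726-12-31
==> archive.listout(p=/)
<== [jeslond/, rupli]

Answer: [jeslond/, rupli]


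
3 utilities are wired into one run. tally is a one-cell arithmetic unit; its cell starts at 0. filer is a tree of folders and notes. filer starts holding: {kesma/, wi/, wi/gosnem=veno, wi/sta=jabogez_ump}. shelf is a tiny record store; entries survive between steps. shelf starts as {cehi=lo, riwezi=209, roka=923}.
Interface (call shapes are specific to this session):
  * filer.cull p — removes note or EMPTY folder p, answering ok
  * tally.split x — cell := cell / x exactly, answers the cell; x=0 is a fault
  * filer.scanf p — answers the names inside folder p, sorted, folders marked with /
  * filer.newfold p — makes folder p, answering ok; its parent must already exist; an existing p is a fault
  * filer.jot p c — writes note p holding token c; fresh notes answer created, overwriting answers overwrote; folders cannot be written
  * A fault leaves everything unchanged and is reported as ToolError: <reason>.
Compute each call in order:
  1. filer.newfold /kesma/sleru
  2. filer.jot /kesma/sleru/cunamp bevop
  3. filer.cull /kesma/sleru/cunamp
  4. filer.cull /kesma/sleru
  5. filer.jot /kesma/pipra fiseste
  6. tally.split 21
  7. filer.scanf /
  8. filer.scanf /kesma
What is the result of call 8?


Answer: [pipra]

Derivation:
Act: filer.newfold[p→/kesma/sleru]
Obs: ok
Act: filer.jot[p→/kesma/sleru/cunamp; c→bevop]
Obs: created
Act: filer.cull[p→/kesma/sleru/cunamp]
Obs: ok
Act: filer.cull[p→/kesma/sleru]
Obs: ok
Act: filer.jot[p→/kesma/pipra; c→fiseste]
Obs: created
Act: tally.split[x→21]
Obs: 0
Act: filer.scanf[p→/]
Obs: [kesma/, wi/]
Act: filer.scanf[p→/kesma]
Obs: [pipra]


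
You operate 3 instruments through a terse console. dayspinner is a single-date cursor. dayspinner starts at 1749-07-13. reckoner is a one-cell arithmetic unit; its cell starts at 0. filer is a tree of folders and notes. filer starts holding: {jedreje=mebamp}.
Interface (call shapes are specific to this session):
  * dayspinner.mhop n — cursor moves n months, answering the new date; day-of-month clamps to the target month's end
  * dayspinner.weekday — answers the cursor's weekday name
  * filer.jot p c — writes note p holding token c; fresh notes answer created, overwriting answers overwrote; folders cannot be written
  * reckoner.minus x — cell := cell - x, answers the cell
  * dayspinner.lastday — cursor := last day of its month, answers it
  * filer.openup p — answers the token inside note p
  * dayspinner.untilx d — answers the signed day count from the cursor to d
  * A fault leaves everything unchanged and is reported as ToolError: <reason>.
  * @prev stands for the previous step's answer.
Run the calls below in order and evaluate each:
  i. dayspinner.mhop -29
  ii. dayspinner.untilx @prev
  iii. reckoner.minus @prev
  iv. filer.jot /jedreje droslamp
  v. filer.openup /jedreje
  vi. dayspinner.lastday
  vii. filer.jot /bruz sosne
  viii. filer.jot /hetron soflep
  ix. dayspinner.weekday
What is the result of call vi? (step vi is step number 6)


Answer: 1747-02-28

Derivation:
! dayspinner.mhop(n=-29) => 1747-02-13
! dayspinner.untilx(d=@prev) => 0
! reckoner.minus(x=@prev) => 0
! filer.jot(p=/jedreje, c=droslamp) => overwrote
! filer.openup(p=/jedreje) => droslamp
! dayspinner.lastday() => 1747-02-28
! filer.jot(p=/bruz, c=sosne) => created
! filer.jot(p=/hetron, c=soflep) => created
! dayspinner.weekday() => Tuesday


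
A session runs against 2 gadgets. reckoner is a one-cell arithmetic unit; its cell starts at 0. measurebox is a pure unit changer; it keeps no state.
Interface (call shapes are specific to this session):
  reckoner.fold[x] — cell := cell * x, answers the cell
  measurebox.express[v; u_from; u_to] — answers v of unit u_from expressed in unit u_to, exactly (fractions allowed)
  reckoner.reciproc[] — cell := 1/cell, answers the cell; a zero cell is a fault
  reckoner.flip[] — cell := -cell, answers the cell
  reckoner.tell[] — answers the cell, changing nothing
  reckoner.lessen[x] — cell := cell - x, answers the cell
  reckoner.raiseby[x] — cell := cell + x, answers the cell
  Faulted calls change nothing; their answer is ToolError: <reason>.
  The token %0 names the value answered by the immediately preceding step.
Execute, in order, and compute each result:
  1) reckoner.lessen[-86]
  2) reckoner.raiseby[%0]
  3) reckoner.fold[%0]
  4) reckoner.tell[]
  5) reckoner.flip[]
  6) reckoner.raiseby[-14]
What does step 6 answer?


;; lessen(x→-86) -> 86
;; raiseby(x→%0) -> 172
;; fold(x→%0) -> 29584
;; tell() -> 29584
;; flip() -> -29584
;; raiseby(x→-14) -> -29598

Answer: -29598


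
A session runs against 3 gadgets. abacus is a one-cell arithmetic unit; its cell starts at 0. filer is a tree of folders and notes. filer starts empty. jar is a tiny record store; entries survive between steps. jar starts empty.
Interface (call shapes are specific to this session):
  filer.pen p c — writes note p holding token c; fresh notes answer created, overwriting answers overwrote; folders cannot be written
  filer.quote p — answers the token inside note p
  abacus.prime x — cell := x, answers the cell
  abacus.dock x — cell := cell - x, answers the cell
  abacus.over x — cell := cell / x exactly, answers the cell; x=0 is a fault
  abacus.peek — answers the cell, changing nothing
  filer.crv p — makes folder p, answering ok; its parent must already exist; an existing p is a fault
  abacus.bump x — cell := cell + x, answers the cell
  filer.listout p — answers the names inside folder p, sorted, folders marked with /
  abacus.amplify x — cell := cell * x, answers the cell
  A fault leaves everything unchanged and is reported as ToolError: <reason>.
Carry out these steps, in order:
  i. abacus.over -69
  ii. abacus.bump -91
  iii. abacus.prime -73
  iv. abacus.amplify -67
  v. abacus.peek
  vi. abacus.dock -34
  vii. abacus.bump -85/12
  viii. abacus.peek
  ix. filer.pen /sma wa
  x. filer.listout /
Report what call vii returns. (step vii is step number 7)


Invoking abacus.over with x=-69, → 0.
Next I call abacus.bump with x=-91, giving -91.
I invoke abacus.prime with x=-73, — result: -73.
I run abacus.amplify with x=-67, giving 4891.
I use abacus.peek(): 4891.
I call abacus.dock with x=-34, and see 4925.
Then abacus.bump with x=-85/12, and observe 59015/12.
Calling abacus.peek, → 59015/12.
I use filer.pen with p=/sma, c=wa, giving created.
Then filer.listout with p=/, — result: [sma].

Answer: 59015/12


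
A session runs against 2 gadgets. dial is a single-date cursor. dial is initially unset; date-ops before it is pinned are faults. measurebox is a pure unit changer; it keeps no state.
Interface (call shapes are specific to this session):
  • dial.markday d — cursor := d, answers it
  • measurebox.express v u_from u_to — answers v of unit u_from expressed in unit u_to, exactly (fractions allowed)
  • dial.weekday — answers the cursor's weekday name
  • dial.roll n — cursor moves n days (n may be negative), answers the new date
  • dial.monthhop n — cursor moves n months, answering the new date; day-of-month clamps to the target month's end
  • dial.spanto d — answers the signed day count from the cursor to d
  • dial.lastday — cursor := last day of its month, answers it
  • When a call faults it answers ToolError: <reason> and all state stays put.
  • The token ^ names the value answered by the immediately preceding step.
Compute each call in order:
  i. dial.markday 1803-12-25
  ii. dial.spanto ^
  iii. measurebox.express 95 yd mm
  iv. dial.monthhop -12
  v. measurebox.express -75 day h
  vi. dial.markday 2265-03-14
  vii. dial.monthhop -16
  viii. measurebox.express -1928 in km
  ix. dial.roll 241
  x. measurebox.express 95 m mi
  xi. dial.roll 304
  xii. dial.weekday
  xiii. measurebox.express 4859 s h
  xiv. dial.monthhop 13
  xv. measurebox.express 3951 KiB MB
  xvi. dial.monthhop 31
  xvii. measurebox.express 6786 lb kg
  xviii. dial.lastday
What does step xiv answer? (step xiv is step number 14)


Answer: 2266-06-12

Derivation:
-- 1. markday(d=1803-12-25) : 1803-12-25
-- 2. spanto(d=^) : 0
-- 3. express(v=95, u_from=yd, u_to=mm) : 86868
-- 4. monthhop(n=-12) : 1802-12-25
-- 5. express(v=-75, u_from=day, u_to=h) : -1800
-- 6. markday(d=2265-03-14) : 2265-03-14
-- 7. monthhop(n=-16) : 2263-11-14
-- 8. express(v=-1928, u_from=in, u_to=km) : -30607/625000
-- 9. roll(n=241) : 2264-07-12
-- 10. express(v=95, u_from=m, u_to=mi) : 11875/201168
-- 11. roll(n=304) : 2265-05-12
-- 12. weekday() : Friday
-- 13. express(v=4859, u_from=s, u_to=h) : 4859/3600
-- 14. monthhop(n=13) : 2266-06-12
-- 15. express(v=3951, u_from=KiB, u_to=MB) : 63216/15625
-- 16. monthhop(n=31) : 2269-01-12
-- 17. express(v=6786, u_from=lb, u_to=kg) : 153903891141/50000000
-- 18. lastday() : 2269-01-31


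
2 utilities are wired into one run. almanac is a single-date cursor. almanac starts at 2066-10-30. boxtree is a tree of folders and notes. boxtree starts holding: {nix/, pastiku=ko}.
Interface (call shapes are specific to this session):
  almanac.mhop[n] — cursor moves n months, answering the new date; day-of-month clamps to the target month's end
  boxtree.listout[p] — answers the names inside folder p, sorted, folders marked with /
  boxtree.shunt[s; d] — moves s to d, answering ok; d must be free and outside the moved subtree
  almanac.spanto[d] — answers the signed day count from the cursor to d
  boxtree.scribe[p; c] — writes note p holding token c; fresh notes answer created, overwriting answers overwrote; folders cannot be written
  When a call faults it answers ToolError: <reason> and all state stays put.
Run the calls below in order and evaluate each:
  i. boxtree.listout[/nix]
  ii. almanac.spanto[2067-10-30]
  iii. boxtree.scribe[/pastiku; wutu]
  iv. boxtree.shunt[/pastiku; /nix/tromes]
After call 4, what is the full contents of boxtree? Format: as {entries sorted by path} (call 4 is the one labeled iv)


Answer: {nix/, nix/tromes=wutu}

Derivation:
% 1. boxtree.listout(p='/nix') => []
% 2. almanac.spanto(d='2067-10-30') => 365
% 3. boxtree.scribe(p='/pastiku', c='wutu') => overwrote
% 4. boxtree.shunt(s='/pastiku', d='/nix/tromes') => ok


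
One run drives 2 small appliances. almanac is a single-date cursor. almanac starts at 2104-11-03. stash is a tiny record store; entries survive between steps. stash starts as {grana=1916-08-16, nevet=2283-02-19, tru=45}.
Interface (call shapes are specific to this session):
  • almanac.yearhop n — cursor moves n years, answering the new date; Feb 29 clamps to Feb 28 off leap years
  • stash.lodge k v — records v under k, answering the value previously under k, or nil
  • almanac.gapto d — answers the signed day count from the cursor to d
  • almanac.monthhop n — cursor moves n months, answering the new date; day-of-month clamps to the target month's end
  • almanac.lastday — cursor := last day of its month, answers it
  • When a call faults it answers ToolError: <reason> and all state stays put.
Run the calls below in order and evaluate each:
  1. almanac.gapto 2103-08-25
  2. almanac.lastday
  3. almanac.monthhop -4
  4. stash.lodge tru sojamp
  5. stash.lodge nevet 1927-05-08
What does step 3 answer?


Step: gapto[d: 2103-08-25]
Result: -436
Step: lastday[]
Result: 2104-11-30
Step: monthhop[n: -4]
Result: 2104-07-30
Step: lodge[k: tru; v: sojamp]
Result: 45
Step: lodge[k: nevet; v: 1927-05-08]
Result: 2283-02-19

Answer: 2104-07-30


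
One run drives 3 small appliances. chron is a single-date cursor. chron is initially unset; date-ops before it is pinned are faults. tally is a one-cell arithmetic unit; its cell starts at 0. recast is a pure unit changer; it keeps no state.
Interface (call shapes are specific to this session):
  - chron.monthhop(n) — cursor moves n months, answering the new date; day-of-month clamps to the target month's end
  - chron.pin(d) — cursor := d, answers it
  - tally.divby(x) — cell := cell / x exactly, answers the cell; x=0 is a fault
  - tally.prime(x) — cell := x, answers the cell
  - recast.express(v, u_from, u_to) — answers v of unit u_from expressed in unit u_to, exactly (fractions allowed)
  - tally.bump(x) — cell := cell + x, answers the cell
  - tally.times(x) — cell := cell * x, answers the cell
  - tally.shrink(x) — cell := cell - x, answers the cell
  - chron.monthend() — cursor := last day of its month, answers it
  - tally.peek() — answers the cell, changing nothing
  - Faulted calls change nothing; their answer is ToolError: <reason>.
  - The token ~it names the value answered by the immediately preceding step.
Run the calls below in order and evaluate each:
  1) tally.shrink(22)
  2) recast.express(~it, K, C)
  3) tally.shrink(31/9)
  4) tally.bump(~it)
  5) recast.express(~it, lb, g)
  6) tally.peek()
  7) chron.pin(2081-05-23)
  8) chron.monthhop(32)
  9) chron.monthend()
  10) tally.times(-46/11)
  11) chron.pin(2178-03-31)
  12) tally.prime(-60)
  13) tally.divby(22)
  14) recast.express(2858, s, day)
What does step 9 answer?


Answer: 2084-01-31

Derivation:
Using tally.shrink on 22, yielding -22.
I try recast.express on ~it, K, C, which returns -5903/20.
Now I run tally.shrink on 31/9, and see -229/9.
Then tally.bump on ~it, and get -458/9.
I call recast.express on ~it, lb, g, → -10387265273/450000.
I run tally.peek(), which returns -458/9.
I try chron.pin on 2081-05-23, and see 2081-05-23.
Then chron.monthhop on 32, and observe 2084-01-23.
Calling chron.monthend(), and get 2084-01-31.
I use tally.times on -46/11, and observe 21068/99.
I invoke chron.pin on 2178-03-31, and observe 2178-03-31.
Then tally.prime on -60, yielding -60.
I use tally.divby on 22, and observe -30/11.
Now I run recast.express on 2858, s, day, which returns 1429/43200.


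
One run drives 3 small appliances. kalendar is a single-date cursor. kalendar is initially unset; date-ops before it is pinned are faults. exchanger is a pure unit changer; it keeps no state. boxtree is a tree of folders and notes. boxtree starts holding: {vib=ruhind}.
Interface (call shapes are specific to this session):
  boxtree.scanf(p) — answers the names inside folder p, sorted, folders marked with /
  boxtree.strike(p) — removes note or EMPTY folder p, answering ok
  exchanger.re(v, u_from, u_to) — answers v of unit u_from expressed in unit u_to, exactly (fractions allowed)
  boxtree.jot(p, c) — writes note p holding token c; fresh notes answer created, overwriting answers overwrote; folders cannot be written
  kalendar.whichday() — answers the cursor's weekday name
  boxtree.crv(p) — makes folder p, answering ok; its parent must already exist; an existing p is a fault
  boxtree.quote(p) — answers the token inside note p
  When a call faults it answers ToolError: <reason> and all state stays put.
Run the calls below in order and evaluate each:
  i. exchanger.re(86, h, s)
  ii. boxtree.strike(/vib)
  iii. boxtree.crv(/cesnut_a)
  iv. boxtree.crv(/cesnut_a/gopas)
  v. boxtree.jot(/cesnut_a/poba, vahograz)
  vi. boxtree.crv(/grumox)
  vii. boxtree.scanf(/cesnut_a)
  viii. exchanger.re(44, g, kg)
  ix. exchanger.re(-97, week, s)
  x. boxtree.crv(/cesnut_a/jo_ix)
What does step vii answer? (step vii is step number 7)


Answer: [gopas/, poba]

Derivation:
→ exchanger.re(v→86, u_from→h, u_to→s)
← 309600
→ boxtree.strike(p→/vib)
← ok
→ boxtree.crv(p→/cesnut_a)
← ok
→ boxtree.crv(p→/cesnut_a/gopas)
← ok
→ boxtree.jot(p→/cesnut_a/poba, c→vahograz)
← created
→ boxtree.crv(p→/grumox)
← ok
→ boxtree.scanf(p→/cesnut_a)
← [gopas/, poba]
→ exchanger.re(v→44, u_from→g, u_to→kg)
← 11/250
→ exchanger.re(v→-97, u_from→week, u_to→s)
← -58665600
→ boxtree.crv(p→/cesnut_a/jo_ix)
← ok


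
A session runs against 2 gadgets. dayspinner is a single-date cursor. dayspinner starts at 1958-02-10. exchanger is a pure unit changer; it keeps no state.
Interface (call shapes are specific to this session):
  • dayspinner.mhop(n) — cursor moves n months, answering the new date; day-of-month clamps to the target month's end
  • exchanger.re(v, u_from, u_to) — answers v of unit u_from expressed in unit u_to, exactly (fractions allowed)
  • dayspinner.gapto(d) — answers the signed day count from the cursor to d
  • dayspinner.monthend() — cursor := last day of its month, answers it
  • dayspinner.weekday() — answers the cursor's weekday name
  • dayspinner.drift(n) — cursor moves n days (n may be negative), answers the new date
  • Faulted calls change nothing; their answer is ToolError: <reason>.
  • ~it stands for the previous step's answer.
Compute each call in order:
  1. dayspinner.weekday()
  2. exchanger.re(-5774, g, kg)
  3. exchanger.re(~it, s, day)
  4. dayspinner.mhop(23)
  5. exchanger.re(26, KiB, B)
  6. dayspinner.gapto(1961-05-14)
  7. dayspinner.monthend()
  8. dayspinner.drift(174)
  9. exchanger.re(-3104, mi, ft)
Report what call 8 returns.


Then weekday(), and see Monday.
I run re using v: -5774, u_from: g, u_to: kg, and get -2887/500.
Invoking re using v: ~it, u_from: s, u_to: day, and get -2887/43200000.
I call mhop using n: 23, yielding 1960-01-10.
Invoking re using v: 26, u_from: KiB, u_to: B, giving 26624.
Calling gapto using d: 1961-05-14, giving 490.
Using monthend(): 1960-01-31.
Now I run drift using n: 174, and get 1960-07-23.
Invoking re using v: -3104, u_from: mi, u_to: ft, yielding -16389120.

Answer: 1960-07-23


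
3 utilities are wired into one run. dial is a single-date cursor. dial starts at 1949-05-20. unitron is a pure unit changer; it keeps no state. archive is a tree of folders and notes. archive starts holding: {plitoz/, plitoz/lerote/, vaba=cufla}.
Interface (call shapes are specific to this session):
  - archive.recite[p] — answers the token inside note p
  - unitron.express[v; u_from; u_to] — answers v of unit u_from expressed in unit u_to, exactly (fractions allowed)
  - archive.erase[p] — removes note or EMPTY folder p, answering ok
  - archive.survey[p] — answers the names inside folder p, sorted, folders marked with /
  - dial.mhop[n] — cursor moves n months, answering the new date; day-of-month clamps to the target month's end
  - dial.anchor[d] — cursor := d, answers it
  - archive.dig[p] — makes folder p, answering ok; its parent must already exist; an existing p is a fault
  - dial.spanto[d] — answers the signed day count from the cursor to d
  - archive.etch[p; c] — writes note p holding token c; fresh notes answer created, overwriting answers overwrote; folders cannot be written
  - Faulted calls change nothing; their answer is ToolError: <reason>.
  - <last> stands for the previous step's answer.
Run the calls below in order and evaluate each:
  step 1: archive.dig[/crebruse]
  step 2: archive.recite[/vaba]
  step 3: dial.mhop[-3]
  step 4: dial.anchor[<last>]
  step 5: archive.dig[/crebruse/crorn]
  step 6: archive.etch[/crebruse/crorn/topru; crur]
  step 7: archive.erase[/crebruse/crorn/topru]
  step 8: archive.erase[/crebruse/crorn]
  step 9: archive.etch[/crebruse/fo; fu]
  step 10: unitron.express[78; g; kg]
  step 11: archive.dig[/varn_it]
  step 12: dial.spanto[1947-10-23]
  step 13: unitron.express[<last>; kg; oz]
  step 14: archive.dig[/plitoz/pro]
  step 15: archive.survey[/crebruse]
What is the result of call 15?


Answer: [fo]

Derivation:
// archive.dig(p=/crebruse) => ok
// archive.recite(p=/vaba) => cufla
// dial.mhop(n=-3) => 1949-02-20
// dial.anchor(d=<last>) => 1949-02-20
// archive.dig(p=/crebruse/crorn) => ok
// archive.etch(p=/crebruse/crorn/topru, c=crur) => created
// archive.erase(p=/crebruse/crorn/topru) => ok
// archive.erase(p=/crebruse/crorn) => ok
// archive.etch(p=/crebruse/fo, c=fu) => created
// unitron.express(v=78, u_from=g, u_to=kg) => 39/500
// archive.dig(p=/varn_it) => ok
// dial.spanto(d=1947-10-23) => -486
// unitron.express(v=<last>, u_from=kg, u_to=oz) => -777600000000/45359237
// archive.dig(p=/plitoz/pro) => ok
// archive.survey(p=/crebruse) => [fo]


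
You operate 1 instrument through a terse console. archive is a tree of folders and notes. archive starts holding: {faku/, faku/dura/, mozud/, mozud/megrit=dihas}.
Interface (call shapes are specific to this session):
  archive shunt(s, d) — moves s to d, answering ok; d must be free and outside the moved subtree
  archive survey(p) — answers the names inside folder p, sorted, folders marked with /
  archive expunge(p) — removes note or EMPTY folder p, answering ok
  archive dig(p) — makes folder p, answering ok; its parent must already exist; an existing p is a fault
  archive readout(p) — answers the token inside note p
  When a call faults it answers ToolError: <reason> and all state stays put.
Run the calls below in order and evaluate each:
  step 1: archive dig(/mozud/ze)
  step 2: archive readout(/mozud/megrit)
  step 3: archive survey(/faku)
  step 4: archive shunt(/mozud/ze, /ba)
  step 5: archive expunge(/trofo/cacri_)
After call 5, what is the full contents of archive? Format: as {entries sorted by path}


Answer: {ba/, faku/, faku/dura/, mozud/, mozud/megrit=dihas}

Derivation:
Step: archive dig[p=/mozud/ze]
Result: ok
Step: archive readout[p=/mozud/megrit]
Result: dihas
Step: archive survey[p=/faku]
Result: [dura/]
Step: archive shunt[s=/mozud/ze; d=/ba]
Result: ok
Step: archive expunge[p=/trofo/cacri_]
Result: ToolError: not found


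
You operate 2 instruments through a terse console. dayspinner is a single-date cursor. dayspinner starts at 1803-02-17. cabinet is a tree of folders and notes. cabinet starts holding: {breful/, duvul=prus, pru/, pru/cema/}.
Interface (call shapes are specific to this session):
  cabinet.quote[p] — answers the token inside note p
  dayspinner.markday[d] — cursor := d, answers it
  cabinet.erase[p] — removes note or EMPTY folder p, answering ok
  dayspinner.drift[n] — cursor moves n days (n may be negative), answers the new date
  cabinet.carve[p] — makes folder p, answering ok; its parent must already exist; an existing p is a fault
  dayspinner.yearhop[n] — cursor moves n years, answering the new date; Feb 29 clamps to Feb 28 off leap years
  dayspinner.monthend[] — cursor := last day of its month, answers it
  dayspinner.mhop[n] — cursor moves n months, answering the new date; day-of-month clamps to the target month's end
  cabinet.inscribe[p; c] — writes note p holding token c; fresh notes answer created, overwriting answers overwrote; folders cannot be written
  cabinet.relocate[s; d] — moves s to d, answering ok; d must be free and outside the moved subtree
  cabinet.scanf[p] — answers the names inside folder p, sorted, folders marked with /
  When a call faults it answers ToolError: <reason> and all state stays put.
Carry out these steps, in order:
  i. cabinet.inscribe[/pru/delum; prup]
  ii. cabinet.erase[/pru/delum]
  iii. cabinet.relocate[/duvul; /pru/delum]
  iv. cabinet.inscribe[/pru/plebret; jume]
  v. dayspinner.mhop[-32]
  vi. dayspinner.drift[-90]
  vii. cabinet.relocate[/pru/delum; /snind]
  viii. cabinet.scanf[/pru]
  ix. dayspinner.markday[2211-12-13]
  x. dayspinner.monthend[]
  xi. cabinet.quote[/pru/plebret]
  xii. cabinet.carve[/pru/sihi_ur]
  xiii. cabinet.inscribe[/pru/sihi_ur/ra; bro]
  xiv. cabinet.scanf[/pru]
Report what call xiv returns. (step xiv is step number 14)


Answer: [cema/, plebret, sihi_ur/]

Derivation:
~$ inscribe p→/pru/delum c→prup
= created
~$ erase p→/pru/delum
= ok
~$ relocate s→/duvul d→/pru/delum
= ok
~$ inscribe p→/pru/plebret c→jume
= created
~$ mhop n→-32
= 1800-06-17
~$ drift n→-90
= 1800-03-19
~$ relocate s→/pru/delum d→/snind
= ok
~$ scanf p→/pru
= [cema/, plebret]
~$ markday d→2211-12-13
= 2211-12-13
~$ monthend
= 2211-12-31
~$ quote p→/pru/plebret
= jume
~$ carve p→/pru/sihi_ur
= ok
~$ inscribe p→/pru/sihi_ur/ra c→bro
= created
~$ scanf p→/pru
= [cema/, plebret, sihi_ur/]
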